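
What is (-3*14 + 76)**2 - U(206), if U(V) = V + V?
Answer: 744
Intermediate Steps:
U(V) = 2*V
(-3*14 + 76)**2 - U(206) = (-3*14 + 76)**2 - 2*206 = (-42 + 76)**2 - 1*412 = 34**2 - 412 = 1156 - 412 = 744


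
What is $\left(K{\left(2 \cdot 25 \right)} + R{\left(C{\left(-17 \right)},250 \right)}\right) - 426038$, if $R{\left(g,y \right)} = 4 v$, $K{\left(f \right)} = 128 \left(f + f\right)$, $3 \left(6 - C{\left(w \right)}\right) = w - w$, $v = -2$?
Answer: $-413246$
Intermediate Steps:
$C{\left(w \right)} = 6$ ($C{\left(w \right)} = 6 - \frac{w - w}{3} = 6 - 0 = 6 + 0 = 6$)
$K{\left(f \right)} = 256 f$ ($K{\left(f \right)} = 128 \cdot 2 f = 256 f$)
$R{\left(g,y \right)} = -8$ ($R{\left(g,y \right)} = 4 \left(-2\right) = -8$)
$\left(K{\left(2 \cdot 25 \right)} + R{\left(C{\left(-17 \right)},250 \right)}\right) - 426038 = \left(256 \cdot 2 \cdot 25 - 8\right) - 426038 = \left(256 \cdot 50 - 8\right) - 426038 = \left(12800 - 8\right) - 426038 = 12792 - 426038 = -413246$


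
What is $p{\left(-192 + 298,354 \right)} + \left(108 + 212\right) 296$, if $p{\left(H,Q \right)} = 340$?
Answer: $95060$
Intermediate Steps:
$p{\left(-192 + 298,354 \right)} + \left(108 + 212\right) 296 = 340 + \left(108 + 212\right) 296 = 340 + 320 \cdot 296 = 340 + 94720 = 95060$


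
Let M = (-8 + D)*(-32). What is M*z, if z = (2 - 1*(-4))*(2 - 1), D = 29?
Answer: -4032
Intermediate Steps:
z = 6 (z = (2 + 4)*1 = 6*1 = 6)
M = -672 (M = (-8 + 29)*(-32) = 21*(-32) = -672)
M*z = -672*6 = -4032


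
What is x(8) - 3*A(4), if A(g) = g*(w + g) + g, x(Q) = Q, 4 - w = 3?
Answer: -64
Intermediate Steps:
w = 1 (w = 4 - 1*3 = 4 - 3 = 1)
A(g) = g + g*(1 + g) (A(g) = g*(1 + g) + g = g + g*(1 + g))
x(8) - 3*A(4) = 8 - 12*(2 + 4) = 8 - 12*6 = 8 - 3*24 = 8 - 72 = -64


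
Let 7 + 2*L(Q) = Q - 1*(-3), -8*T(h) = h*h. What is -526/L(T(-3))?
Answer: 8416/41 ≈ 205.27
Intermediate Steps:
T(h) = -h²/8 (T(h) = -h*h/8 = -h²/8)
L(Q) = -2 + Q/2 (L(Q) = -7/2 + (Q - 1*(-3))/2 = -7/2 + (Q + 3)/2 = -7/2 + (3 + Q)/2 = -7/2 + (3/2 + Q/2) = -2 + Q/2)
-526/L(T(-3)) = -526/(-2 + (-⅛*(-3)²)/2) = -526/(-2 + (-⅛*9)/2) = -526/(-2 + (½)*(-9/8)) = -526/(-2 - 9/16) = -526/(-41/16) = -526*(-16/41) = 8416/41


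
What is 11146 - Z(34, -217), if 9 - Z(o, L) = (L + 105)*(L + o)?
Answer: 31633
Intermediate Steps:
Z(o, L) = 9 - (105 + L)*(L + o) (Z(o, L) = 9 - (L + 105)*(L + o) = 9 - (105 + L)*(L + o))
11146 - Z(34, -217) = 11146 - (9 - 1*(-217)² - 105*(-217) - 105*34 - 1*(-217)*34) = 11146 - (9 - 1*47089 + 22785 - 3570 + 7378) = 11146 - (9 - 47089 + 22785 - 3570 + 7378) = 11146 - 1*(-20487) = 11146 + 20487 = 31633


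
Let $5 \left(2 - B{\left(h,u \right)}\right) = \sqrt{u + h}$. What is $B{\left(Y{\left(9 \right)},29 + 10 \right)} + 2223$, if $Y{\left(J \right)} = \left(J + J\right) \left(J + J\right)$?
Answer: $2225 - \frac{11 \sqrt{3}}{5} \approx 2221.2$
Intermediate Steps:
$Y{\left(J \right)} = 4 J^{2}$ ($Y{\left(J \right)} = 2 J 2 J = 4 J^{2}$)
$B{\left(h,u \right)} = 2 - \frac{\sqrt{h + u}}{5}$ ($B{\left(h,u \right)} = 2 - \frac{\sqrt{u + h}}{5} = 2 - \frac{\sqrt{h + u}}{5}$)
$B{\left(Y{\left(9 \right)},29 + 10 \right)} + 2223 = \left(2 - \frac{\sqrt{4 \cdot 9^{2} + \left(29 + 10\right)}}{5}\right) + 2223 = \left(2 - \frac{\sqrt{4 \cdot 81 + 39}}{5}\right) + 2223 = \left(2 - \frac{\sqrt{324 + 39}}{5}\right) + 2223 = \left(2 - \frac{\sqrt{363}}{5}\right) + 2223 = \left(2 - \frac{11 \sqrt{3}}{5}\right) + 2223 = 2225 - \frac{11 \sqrt{3}}{5}$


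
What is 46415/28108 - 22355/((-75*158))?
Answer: 117837209/33307980 ≈ 3.5378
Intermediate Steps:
46415/28108 - 22355/((-75*158)) = 46415*(1/28108) - 22355/(-11850) = 46415/28108 - 22355*(-1/11850) = 46415/28108 + 4471/2370 = 117837209/33307980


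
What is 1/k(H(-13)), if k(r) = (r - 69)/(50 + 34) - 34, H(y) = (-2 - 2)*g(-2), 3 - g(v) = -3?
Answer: -28/983 ≈ -0.028484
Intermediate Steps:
g(v) = 6 (g(v) = 3 - 1*(-3) = 3 + 3 = 6)
H(y) = -24 (H(y) = (-2 - 2)*6 = -4*6 = -24)
k(r) = -975/28 + r/84 (k(r) = (-69 + r)/84 - 34 = (-69 + r)*(1/84) - 34 = (-23/28 + r/84) - 34 = -975/28 + r/84)
1/k(H(-13)) = 1/(-975/28 + (1/84)*(-24)) = 1/(-975/28 - 2/7) = 1/(-983/28) = -28/983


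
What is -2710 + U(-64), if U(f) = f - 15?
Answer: -2789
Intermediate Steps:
U(f) = -15 + f
-2710 + U(-64) = -2710 + (-15 - 64) = -2710 - 79 = -2789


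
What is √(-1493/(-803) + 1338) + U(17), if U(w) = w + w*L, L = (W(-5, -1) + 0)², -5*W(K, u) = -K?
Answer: 34 + √863953321/803 ≈ 70.604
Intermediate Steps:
W(K, u) = K/5 (W(K, u) = -(-1)*K/5 = K/5)
L = 1 (L = ((⅕)*(-5) + 0)² = (-1 + 0)² = (-1)² = 1)
U(w) = 2*w (U(w) = w + w*1 = w + w = 2*w)
√(-1493/(-803) + 1338) + U(17) = √(-1493/(-803) + 1338) + 2*17 = √(-1493*(-1/803) + 1338) + 34 = √(1493/803 + 1338) + 34 = √(1075907/803) + 34 = √863953321/803 + 34 = 34 + √863953321/803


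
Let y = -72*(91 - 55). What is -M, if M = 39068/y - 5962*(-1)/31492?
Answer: 75929747/5101704 ≈ 14.883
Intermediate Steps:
y = -2592 (y = -72*36 = -2592)
M = -75929747/5101704 (M = 39068/(-2592) - 5962*(-1)/31492 = 39068*(-1/2592) + 5962*(1/31492) = -9767/648 + 2981/15746 = -75929747/5101704 ≈ -14.883)
-M = -1*(-75929747/5101704) = 75929747/5101704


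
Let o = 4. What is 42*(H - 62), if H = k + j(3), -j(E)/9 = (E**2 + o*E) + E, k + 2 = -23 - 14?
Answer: -13314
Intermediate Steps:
k = -39 (k = -2 + (-23 - 14) = -2 - 37 = -39)
j(E) = -45*E - 9*E**2 (j(E) = -9*((E**2 + 4*E) + E) = -9*(E**2 + 5*E) = -45*E - 9*E**2)
H = -255 (H = -39 - 9*3*(5 + 3) = -39 - 9*3*8 = -39 - 216 = -255)
42*(H - 62) = 42*(-255 - 62) = 42*(-317) = -13314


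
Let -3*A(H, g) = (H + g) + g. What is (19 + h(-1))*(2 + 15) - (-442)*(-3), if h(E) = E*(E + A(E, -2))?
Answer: -3043/3 ≈ -1014.3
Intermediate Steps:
A(H, g) = -2*g/3 - H/3 (A(H, g) = -((H + g) + g)/3 = -(H + 2*g)/3 = -2*g/3 - H/3)
h(E) = E*(4/3 + 2*E/3) (h(E) = E*(E + (-⅔*(-2) - E/3)) = E*(E + (4/3 - E/3)) = E*(4/3 + 2*E/3))
(19 + h(-1))*(2 + 15) - (-442)*(-3) = (19 + (⅔)*(-1)*(2 - 1))*(2 + 15) - (-442)*(-3) = (19 + (⅔)*(-1)*1)*17 - 1*1326 = (19 - ⅔)*17 - 1326 = (55/3)*17 - 1326 = 935/3 - 1326 = -3043/3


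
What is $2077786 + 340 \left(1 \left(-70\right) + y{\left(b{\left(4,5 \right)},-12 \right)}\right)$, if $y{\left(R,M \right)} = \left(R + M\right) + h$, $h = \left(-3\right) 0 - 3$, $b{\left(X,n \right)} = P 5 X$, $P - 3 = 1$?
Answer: $2076086$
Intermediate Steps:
$P = 4$ ($P = 3 + 1 = 4$)
$b{\left(X,n \right)} = 20 X$ ($b{\left(X,n \right)} = 4 \cdot 5 X = 20 X$)
$h = -3$ ($h = 0 - 3 = -3$)
$y{\left(R,M \right)} = -3 + M + R$ ($y{\left(R,M \right)} = \left(R + M\right) - 3 = \left(M + R\right) - 3 = -3 + M + R$)
$2077786 + 340 \left(1 \left(-70\right) + y{\left(b{\left(4,5 \right)},-12 \right)}\right) = 2077786 + 340 \left(1 \left(-70\right) - -65\right) = 2077786 + 340 \left(-70 - -65\right) = 2077786 + 340 \left(-70 + 65\right) = 2077786 + 340 \left(-5\right) = 2077786 - 1700 = 2076086$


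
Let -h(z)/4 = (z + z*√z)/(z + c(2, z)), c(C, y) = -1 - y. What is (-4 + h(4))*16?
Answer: 704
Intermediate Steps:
h(z) = 4*z + 4*z^(3/2) (h(z) = -4*(z + z*√z)/(z + (-1 - z)) = -4*(z + z^(3/2))/(-1) = -4*(z + z^(3/2))*(-1) = -4*(-z - z^(3/2)) = 4*z + 4*z^(3/2))
(-4 + h(4))*16 = (-4 + (4*4 + 4*4^(3/2)))*16 = (-4 + (16 + 4*8))*16 = (-4 + (16 + 32))*16 = (-4 + 48)*16 = 44*16 = 704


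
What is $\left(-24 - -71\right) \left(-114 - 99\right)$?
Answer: $-10011$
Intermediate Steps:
$\left(-24 - -71\right) \left(-114 - 99\right) = \left(-24 + 71\right) \left(-213\right) = 47 \left(-213\right) = -10011$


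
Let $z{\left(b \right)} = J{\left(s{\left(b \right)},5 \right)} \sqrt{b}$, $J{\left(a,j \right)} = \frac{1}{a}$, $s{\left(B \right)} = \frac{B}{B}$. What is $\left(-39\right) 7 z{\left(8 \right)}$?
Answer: $- 546 \sqrt{2} \approx -772.16$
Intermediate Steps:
$s{\left(B \right)} = 1$
$z{\left(b \right)} = \sqrt{b}$ ($z{\left(b \right)} = \frac{\sqrt{b}}{1} = 1 \sqrt{b} = \sqrt{b}$)
$\left(-39\right) 7 z{\left(8 \right)} = \left(-39\right) 7 \sqrt{8} = - 273 \cdot 2 \sqrt{2} = - 546 \sqrt{2}$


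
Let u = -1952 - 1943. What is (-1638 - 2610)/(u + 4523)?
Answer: -1062/157 ≈ -6.7643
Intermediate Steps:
u = -3895
(-1638 - 2610)/(u + 4523) = (-1638 - 2610)/(-3895 + 4523) = -4248/628 = -4248*1/628 = -1062/157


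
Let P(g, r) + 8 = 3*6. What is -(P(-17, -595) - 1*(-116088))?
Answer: -116098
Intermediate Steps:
P(g, r) = 10 (P(g, r) = -8 + 3*6 = -8 + 18 = 10)
-(P(-17, -595) - 1*(-116088)) = -(10 - 1*(-116088)) = -(10 + 116088) = -1*116098 = -116098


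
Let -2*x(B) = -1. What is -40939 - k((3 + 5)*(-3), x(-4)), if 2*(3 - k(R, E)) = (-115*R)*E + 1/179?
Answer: -14410215/358 ≈ -40252.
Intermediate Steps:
x(B) = ½ (x(B) = -½*(-1) = ½)
k(R, E) = 1073/358 + 115*E*R/2 (k(R, E) = 3 - ((-115*R)*E + 1/179)/2 = 3 - (-115*E*R + 1/179)/2 = 3 - (1/179 - 115*E*R)/2 = 3 + (-1/358 + 115*E*R/2) = 1073/358 + 115*E*R/2)
-40939 - k((3 + 5)*(-3), x(-4)) = -40939 - (1073/358 + (115/2)*(½)*((3 + 5)*(-3))) = -40939 - (1073/358 + (115/2)*(½)*(8*(-3))) = -40939 - (1073/358 + (115/2)*(½)*(-24)) = -40939 - (1073/358 - 690) = -40939 - 1*(-245947/358) = -40939 + 245947/358 = -14410215/358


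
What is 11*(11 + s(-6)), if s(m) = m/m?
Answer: 132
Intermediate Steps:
s(m) = 1
11*(11 + s(-6)) = 11*(11 + 1) = 11*12 = 132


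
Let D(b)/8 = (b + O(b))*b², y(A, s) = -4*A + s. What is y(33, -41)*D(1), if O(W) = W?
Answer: -2768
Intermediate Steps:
y(A, s) = s - 4*A
D(b) = 16*b³ (D(b) = 8*((b + b)*b²) = 8*((2*b)*b²) = 8*(2*b³) = 16*b³)
y(33, -41)*D(1) = (-41 - 4*33)*(16*1³) = (-41 - 132)*(16*1) = -173*16 = -2768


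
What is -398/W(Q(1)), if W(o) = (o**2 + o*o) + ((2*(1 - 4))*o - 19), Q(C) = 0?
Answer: 398/19 ≈ 20.947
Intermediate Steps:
W(o) = -19 - 6*o + 2*o**2 (W(o) = (o**2 + o**2) + ((2*(-3))*o - 19) = 2*o**2 + (-6*o - 19) = 2*o**2 + (-19 - 6*o) = -19 - 6*o + 2*o**2)
-398/W(Q(1)) = -398/(-19 - 6*0 + 2*0**2) = -398/(-19 + 0 + 2*0) = -398/(-19 + 0 + 0) = -398/(-19) = -398*(-1/19) = 398/19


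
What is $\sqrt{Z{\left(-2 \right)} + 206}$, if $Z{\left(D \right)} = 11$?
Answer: $\sqrt{217} \approx 14.731$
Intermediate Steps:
$\sqrt{Z{\left(-2 \right)} + 206} = \sqrt{11 + 206} = \sqrt{217}$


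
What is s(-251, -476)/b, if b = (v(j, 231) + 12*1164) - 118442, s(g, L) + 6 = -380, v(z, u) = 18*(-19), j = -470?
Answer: 193/52408 ≈ 0.0036826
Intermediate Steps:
v(z, u) = -342
s(g, L) = -386 (s(g, L) = -6 - 380 = -386)
b = -104816 (b = (-342 + 12*1164) - 118442 = (-342 + 13968) - 118442 = 13626 - 118442 = -104816)
s(-251, -476)/b = -386/(-104816) = -386*(-1/104816) = 193/52408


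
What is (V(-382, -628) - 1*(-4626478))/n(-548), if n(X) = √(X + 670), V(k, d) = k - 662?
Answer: 2312717*√122/61 ≈ 4.1877e+5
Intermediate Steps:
V(k, d) = -662 + k
n(X) = √(670 + X)
(V(-382, -628) - 1*(-4626478))/n(-548) = ((-662 - 382) - 1*(-4626478))/(√(670 - 548)) = (-1044 + 4626478)/(√122) = 4625434*(√122/122) = 2312717*√122/61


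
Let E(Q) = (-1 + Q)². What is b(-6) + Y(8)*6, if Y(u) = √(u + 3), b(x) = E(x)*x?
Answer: -294 + 6*√11 ≈ -274.10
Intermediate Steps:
b(x) = x*(-1 + x)² (b(x) = (-1 + x)²*x = x*(-1 + x)²)
Y(u) = √(3 + u)
b(-6) + Y(8)*6 = -6*(-1 - 6)² + √(3 + 8)*6 = -6*(-7)² + √11*6 = -6*49 + 6*√11 = -294 + 6*√11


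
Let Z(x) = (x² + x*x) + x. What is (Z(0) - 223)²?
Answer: 49729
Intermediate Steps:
Z(x) = x + 2*x² (Z(x) = (x² + x²) + x = 2*x² + x = x + 2*x²)
(Z(0) - 223)² = (0*(1 + 2*0) - 223)² = (0*(1 + 0) - 223)² = (0*1 - 223)² = (0 - 223)² = (-223)² = 49729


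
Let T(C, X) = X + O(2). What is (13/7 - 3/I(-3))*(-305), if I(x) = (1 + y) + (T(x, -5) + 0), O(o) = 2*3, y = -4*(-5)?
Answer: -80825/154 ≈ -524.84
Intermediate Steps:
y = 20
O(o) = 6
T(C, X) = 6 + X (T(C, X) = X + 6 = 6 + X)
I(x) = 22 (I(x) = (1 + 20) + ((6 - 5) + 0) = 21 + (1 + 0) = 21 + 1 = 22)
(13/7 - 3/I(-3))*(-305) = (13/7 - 3/22)*(-305) = (265/154)*(-305) = -80825/154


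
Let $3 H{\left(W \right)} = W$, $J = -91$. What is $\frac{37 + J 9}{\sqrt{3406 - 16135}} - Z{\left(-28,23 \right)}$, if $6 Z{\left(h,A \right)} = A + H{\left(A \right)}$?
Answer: $- \frac{46}{9} + \frac{782 i \sqrt{12729}}{12729} \approx -5.1111 + 6.9312 i$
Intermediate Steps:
$H{\left(W \right)} = \frac{W}{3}$
$Z{\left(h,A \right)} = \frac{2 A}{9}$ ($Z{\left(h,A \right)} = \frac{A + \frac{A}{3}}{6} = \frac{\frac{4}{3} A}{6} = \frac{2 A}{9}$)
$\frac{37 + J 9}{\sqrt{3406 - 16135}} - Z{\left(-28,23 \right)} = \frac{37 - 819}{\sqrt{3406 - 16135}} - \frac{2}{9} \cdot 23 = \frac{37 - 819}{\sqrt{-12729}} - \frac{46}{9} = - \frac{782}{i \sqrt{12729}} - \frac{46}{9} = - 782 \left(- \frac{i \sqrt{12729}}{12729}\right) - \frac{46}{9} = \frac{782 i \sqrt{12729}}{12729} - \frac{46}{9} = - \frac{46}{9} + \frac{782 i \sqrt{12729}}{12729}$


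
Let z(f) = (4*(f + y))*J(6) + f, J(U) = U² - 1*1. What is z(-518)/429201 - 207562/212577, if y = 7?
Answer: -589851364/515470401 ≈ -1.1443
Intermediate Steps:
J(U) = -1 + U² (J(U) = U² - 1 = -1 + U²)
z(f) = 980 + 141*f (z(f) = (4*(f + 7))*(-1 + 6²) + f = (4*(7 + f))*(-1 + 36) + f = (28 + 4*f)*35 + f = (980 + 140*f) + f = 980 + 141*f)
z(-518)/429201 - 207562/212577 = (980 + 141*(-518))/429201 - 207562/212577 = (980 - 73038)*(1/429201) - 207562*1/212577 = -72058*1/429201 - 3518/3603 = -72058/429201 - 3518/3603 = -589851364/515470401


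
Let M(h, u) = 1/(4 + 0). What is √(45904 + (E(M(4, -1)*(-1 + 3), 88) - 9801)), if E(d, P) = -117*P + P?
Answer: √25895 ≈ 160.92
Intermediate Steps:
M(h, u) = ¼ (M(h, u) = 1/4 = ¼)
E(d, P) = -116*P
√(45904 + (E(M(4, -1)*(-1 + 3), 88) - 9801)) = √(45904 + (-116*88 - 9801)) = √(45904 + (-10208 - 9801)) = √(45904 - 20009) = √25895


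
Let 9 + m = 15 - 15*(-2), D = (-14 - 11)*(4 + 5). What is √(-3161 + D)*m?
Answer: 36*I*√3386 ≈ 2094.8*I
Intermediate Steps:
D = -225 (D = -25*9 = -225)
m = 36 (m = -9 + (15 - 15*(-2)) = -9 + (15 + 30) = -9 + 45 = 36)
√(-3161 + D)*m = √(-3161 - 225)*36 = √(-3386)*36 = (I*√3386)*36 = 36*I*√3386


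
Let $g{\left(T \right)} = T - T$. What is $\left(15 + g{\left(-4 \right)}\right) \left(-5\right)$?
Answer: $-75$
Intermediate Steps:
$g{\left(T \right)} = 0$
$\left(15 + g{\left(-4 \right)}\right) \left(-5\right) = \left(15 + 0\right) \left(-5\right) = 15 \left(-5\right) = -75$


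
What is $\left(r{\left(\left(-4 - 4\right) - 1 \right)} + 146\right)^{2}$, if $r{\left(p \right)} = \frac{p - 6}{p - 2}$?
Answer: $\frac{2627641}{121} \approx 21716.0$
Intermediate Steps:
$r{\left(p \right)} = \frac{-6 + p}{-2 + p}$
$\left(r{\left(\left(-4 - 4\right) - 1 \right)} + 146\right)^{2} = \left(\frac{-6 - 9}{-2 - 9} + 146\right)^{2} = \left(\frac{1}{-11} \left(-15\right) + 146\right)^{2} = \left(\left(- \frac{1}{11}\right) \left(-15\right) + 146\right)^{2} = \left(\frac{15}{11} + 146\right)^{2} = \left(\frac{1621}{11}\right)^{2} = \frac{2627641}{121}$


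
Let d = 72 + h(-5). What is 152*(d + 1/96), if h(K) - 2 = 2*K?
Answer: 116755/12 ≈ 9729.6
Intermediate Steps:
h(K) = 2 + 2*K
d = 64 (d = 72 + (2 + 2*(-5)) = 72 + (2 - 10) = 72 - 8 = 64)
152*(d + 1/96) = 152*(64 + 1/96) = 152*(6145/96) = 116755/12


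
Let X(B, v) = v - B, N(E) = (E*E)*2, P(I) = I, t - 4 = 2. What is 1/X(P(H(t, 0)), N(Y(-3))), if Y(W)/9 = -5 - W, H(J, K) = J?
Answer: 1/642 ≈ 0.0015576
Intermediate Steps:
t = 6 (t = 4 + 2 = 6)
Y(W) = -45 - 9*W (Y(W) = 9*(-5 - W) = -45 - 9*W)
N(E) = 2*E² (N(E) = E²*2 = 2*E²)
1/X(P(H(t, 0)), N(Y(-3))) = 1/(2*(-45 - 9*(-3))² - 1*6) = 1/(2*(-45 + 27)² - 6) = 1/(2*(-18)² - 6) = 1/(2*324 - 6) = 1/(648 - 6) = 1/642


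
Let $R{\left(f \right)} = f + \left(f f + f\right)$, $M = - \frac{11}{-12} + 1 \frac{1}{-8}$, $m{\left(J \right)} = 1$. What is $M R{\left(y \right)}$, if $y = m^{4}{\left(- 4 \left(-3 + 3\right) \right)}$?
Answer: $\frac{19}{8} \approx 2.375$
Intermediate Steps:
$y = 1$ ($y = 1^{4} = 1$)
$M = \frac{19}{24}$ ($M = \left(-11\right) \left(- \frac{1}{12}\right) + 1 \left(- \frac{1}{8}\right) = \frac{11}{12} - \frac{1}{8} = \frac{19}{24} \approx 0.79167$)
$R{\left(f \right)} = f^{2} + 2 f$ ($R{\left(f \right)} = f + \left(f^{2} + f\right) = f + \left(f + f^{2}\right) = f^{2} + 2 f$)
$M R{\left(y \right)} = \frac{19 \cdot 1 \left(2 + 1\right)}{24} = \frac{19 \cdot 1 \cdot 3}{24} = \frac{19}{24} \cdot 3 = \frac{19}{8}$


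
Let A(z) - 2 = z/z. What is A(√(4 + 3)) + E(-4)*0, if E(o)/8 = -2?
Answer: 3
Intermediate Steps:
E(o) = -16 (E(o) = 8*(-2) = -16)
A(z) = 3 (A(z) = 2 + z/z = 2 + 1 = 3)
A(√(4 + 3)) + E(-4)*0 = 3 - 16*0 = 3 + 0 = 3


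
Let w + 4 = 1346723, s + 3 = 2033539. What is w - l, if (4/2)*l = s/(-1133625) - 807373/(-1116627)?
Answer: 1136484300505753399/843890855250 ≈ 1.3467e+6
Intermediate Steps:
s = 2033536 (s = -3 + 2033539 = 2033536)
w = 1346719 (w = -4 + 1346723 = 1346719)
l = -451814328649/843890855250 (l = (2033536/(-1133625) - 807373/(-1116627))/2 = (2033536*(-1/1133625) - 807373*(-1/1116627))/2 = (-2033536/1133625 + 807373/1116627)/2 = (1/2)*(-451814328649/421945427625) = -451814328649/843890855250 ≈ -0.53539)
w - l = 1346719 - 1*(-451814328649/843890855250) = 1346719 + 451814328649/843890855250 = 1136484300505753399/843890855250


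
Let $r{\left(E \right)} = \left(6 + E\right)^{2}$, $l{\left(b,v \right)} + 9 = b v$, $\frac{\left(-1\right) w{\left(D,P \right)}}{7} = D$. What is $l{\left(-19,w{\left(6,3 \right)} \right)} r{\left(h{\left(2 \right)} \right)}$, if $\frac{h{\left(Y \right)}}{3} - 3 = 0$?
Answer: $177525$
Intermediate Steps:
$w{\left(D,P \right)} = - 7 D$
$h{\left(Y \right)} = 9$ ($h{\left(Y \right)} = 9 + 3 \cdot 0 = 9 + 0 = 9$)
$l{\left(b,v \right)} = -9 + b v$
$l{\left(-19,w{\left(6,3 \right)} \right)} r{\left(h{\left(2 \right)} \right)} = \left(-9 - 19 \left(\left(-7\right) 6\right)\right) \left(6 + 9\right)^{2} = \left(-9 - -798\right) 15^{2} = \left(-9 + 798\right) 225 = 789 \cdot 225 = 177525$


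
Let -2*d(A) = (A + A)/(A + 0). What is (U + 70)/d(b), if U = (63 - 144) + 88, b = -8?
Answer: -77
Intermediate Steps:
d(A) = -1 (d(A) = -(A + A)/(2*(A + 0)) = -2*A/(2*A) = -½*2 = -1)
U = 7 (U = -81 + 88 = 7)
(U + 70)/d(b) = (7 + 70)/(-1) = 77*(-1) = -77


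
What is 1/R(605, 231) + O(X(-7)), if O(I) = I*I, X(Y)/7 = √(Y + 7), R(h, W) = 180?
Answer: 1/180 ≈ 0.0055556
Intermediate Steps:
X(Y) = 7*√(7 + Y) (X(Y) = 7*√(Y + 7) = 7*√(7 + Y))
O(I) = I²
1/R(605, 231) + O(X(-7)) = 1/180 + (7*√(7 - 7))² = 1/180 + (7*√0)² = 1/180 + (7*0)² = 1/180 + 0² = 1/180 + 0 = 1/180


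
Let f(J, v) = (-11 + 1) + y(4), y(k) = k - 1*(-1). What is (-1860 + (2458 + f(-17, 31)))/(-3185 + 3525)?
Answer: 593/340 ≈ 1.7441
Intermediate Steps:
y(k) = 1 + k (y(k) = k + 1 = 1 + k)
f(J, v) = -5 (f(J, v) = (-11 + 1) + (1 + 4) = -10 + 5 = -5)
(-1860 + (2458 + f(-17, 31)))/(-3185 + 3525) = (-1860 + (2458 - 5))/(-3185 + 3525) = (-1860 + 2453)/340 = 593*(1/340) = 593/340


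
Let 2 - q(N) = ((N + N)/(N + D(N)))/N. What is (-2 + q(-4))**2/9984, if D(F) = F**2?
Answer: 1/359424 ≈ 2.7822e-6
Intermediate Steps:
q(N) = 2 - 2/(N + N**2) (q(N) = 2 - (N + N)/(N + N**2)/N = 2 - (2*N)/(N + N**2)/N = 2 - 2*N/(N + N**2)/N = 2 - 2/(N + N**2))
(-2 + q(-4))**2/9984 = (-2 + 2*(-1 - 4 + (-4)**2)/(-4*(1 - 4)))**2/9984 = (-2 + 2*(-1/4)*(-1 - 4 + 16)/(-3))**2*(1/9984) = (-2 + 2*(-1/4)*(-1/3)*11)**2*(1/9984) = (-2 + 11/6)**2*(1/9984) = (-1/6)**2*(1/9984) = (1/36)*(1/9984) = 1/359424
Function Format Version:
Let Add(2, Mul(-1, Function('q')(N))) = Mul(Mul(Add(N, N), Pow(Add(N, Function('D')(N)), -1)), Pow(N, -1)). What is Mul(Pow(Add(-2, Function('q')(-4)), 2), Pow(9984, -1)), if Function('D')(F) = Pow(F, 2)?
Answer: Rational(1, 359424) ≈ 2.7822e-6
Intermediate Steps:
Function('q')(N) = Add(2, Mul(-2, Pow(Add(N, Pow(N, 2)), -1))) (Function('q')(N) = Add(2, Mul(-1, Mul(Mul(Add(N, N), Pow(Add(N, Pow(N, 2)), -1)), Pow(N, -1)))) = Add(2, Mul(-1, Mul(Mul(Mul(2, N), Pow(Add(N, Pow(N, 2)), -1)), Pow(N, -1)))) = Add(2, Mul(-1, Mul(Mul(2, N, Pow(Add(N, Pow(N, 2)), -1)), Pow(N, -1)))) = Add(2, Mul(-1, Mul(2, Pow(Add(N, Pow(N, 2)), -1)))) = Add(2, Mul(-2, Pow(Add(N, Pow(N, 2)), -1))))
Mul(Pow(Add(-2, Function('q')(-4)), 2), Pow(9984, -1)) = Mul(Pow(Add(-2, Mul(2, Pow(-4, -1), Pow(Add(1, -4), -1), Add(-1, -4, Pow(-4, 2)))), 2), Pow(9984, -1)) = Mul(Pow(Add(-2, Mul(2, Rational(-1, 4), Pow(-3, -1), Add(-1, -4, 16))), 2), Rational(1, 9984)) = Mul(Pow(Add(-2, Mul(2, Rational(-1, 4), Rational(-1, 3), 11)), 2), Rational(1, 9984)) = Mul(Pow(Add(-2, Rational(11, 6)), 2), Rational(1, 9984)) = Mul(Pow(Rational(-1, 6), 2), Rational(1, 9984)) = Mul(Rational(1, 36), Rational(1, 9984)) = Rational(1, 359424)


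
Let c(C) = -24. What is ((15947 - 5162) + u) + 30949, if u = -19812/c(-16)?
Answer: 85119/2 ≈ 42560.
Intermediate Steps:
u = 1651/2 (u = -19812/(-24) = -19812*(-1/24) = 1651/2 ≈ 825.50)
((15947 - 5162) + u) + 30949 = ((15947 - 5162) + 1651/2) + 30949 = (10785 + 1651/2) + 30949 = 23221/2 + 30949 = 85119/2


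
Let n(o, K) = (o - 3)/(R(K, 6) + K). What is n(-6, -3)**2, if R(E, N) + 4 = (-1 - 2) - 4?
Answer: 81/196 ≈ 0.41327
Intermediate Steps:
R(E, N) = -11 (R(E, N) = -4 + ((-1 - 2) - 4) = -4 + (-3 - 4) = -4 - 7 = -11)
n(o, K) = (-3 + o)/(-11 + K) (n(o, K) = (o - 3)/(-11 + K) = (-3 + o)/(-11 + K))
n(-6, -3)**2 = ((-3 - 6)/(-11 - 3))**2 = (-9/(-14))**2 = (-1/14*(-9))**2 = (9/14)**2 = 81/196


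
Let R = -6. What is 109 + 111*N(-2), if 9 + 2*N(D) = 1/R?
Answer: -1599/4 ≈ -399.75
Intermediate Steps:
N(D) = -55/12 (N(D) = -9/2 + (½)/(-6) = -9/2 + (½)*(-⅙) = -9/2 - 1/12 = -55/12)
109 + 111*N(-2) = 109 + 111*(-55/12) = 109 - 2035/4 = -1599/4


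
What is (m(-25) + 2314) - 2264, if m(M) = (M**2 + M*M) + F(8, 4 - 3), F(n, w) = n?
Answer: 1308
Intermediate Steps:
m(M) = 8 + 2*M**2 (m(M) = (M**2 + M*M) + 8 = (M**2 + M**2) + 8 = 2*M**2 + 8 = 8 + 2*M**2)
(m(-25) + 2314) - 2264 = ((8 + 2*(-25)**2) + 2314) - 2264 = ((8 + 2*625) + 2314) - 2264 = ((8 + 1250) + 2314) - 2264 = (1258 + 2314) - 2264 = 3572 - 2264 = 1308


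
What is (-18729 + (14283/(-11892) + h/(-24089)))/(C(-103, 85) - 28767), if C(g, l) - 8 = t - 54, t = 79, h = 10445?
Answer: 1788565751993/2743775064264 ≈ 0.65186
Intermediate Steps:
C(g, l) = 33 (C(g, l) = 8 + (79 - 54) = 8 + 25 = 33)
(-18729 + (14283/(-11892) + h/(-24089)))/(C(-103, 85) - 28767) = (-18729 + (14283/(-11892) + 10445/(-24089)))/(33 - 28767) = (-18729 + (14283*(-1/11892) + 10445*(-1/24089)))/(-28734) = (-18729 + (-4761/3964 - 10445/24089))*(-1/28734) = (-18729 - 156091709/95488796)*(-1/28734) = -1788565751993/95488796*(-1/28734) = 1788565751993/2743775064264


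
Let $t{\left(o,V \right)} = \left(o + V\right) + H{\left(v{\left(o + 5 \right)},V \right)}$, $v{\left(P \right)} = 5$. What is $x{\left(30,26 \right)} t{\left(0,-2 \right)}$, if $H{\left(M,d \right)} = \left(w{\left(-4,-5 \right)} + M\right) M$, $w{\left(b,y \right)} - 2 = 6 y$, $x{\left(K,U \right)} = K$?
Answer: $-3510$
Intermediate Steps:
$w{\left(b,y \right)} = 2 + 6 y$
$H{\left(M,d \right)} = M \left(-28 + M\right)$ ($H{\left(M,d \right)} = \left(\left(2 + 6 \left(-5\right)\right) + M\right) M = \left(\left(2 - 30\right) + M\right) M = \left(-28 + M\right) M = M \left(-28 + M\right)$)
$t{\left(o,V \right)} = -115 + V + o$ ($t{\left(o,V \right)} = \left(o + V\right) + 5 \left(-28 + 5\right) = \left(V + o\right) + 5 \left(-23\right) = \left(V + o\right) - 115 = -115 + V + o$)
$x{\left(30,26 \right)} t{\left(0,-2 \right)} = 30 \left(-115 - 2 + 0\right) = 30 \left(-117\right) = -3510$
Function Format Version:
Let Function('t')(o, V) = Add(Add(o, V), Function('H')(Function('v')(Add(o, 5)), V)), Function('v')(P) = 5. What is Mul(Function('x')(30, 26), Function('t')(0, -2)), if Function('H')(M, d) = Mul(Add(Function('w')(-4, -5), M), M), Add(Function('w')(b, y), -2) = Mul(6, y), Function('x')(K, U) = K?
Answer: -3510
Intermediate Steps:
Function('w')(b, y) = Add(2, Mul(6, y))
Function('H')(M, d) = Mul(M, Add(-28, M)) (Function('H')(M, d) = Mul(Add(Add(2, Mul(6, -5)), M), M) = Mul(Add(Add(2, -30), M), M) = Mul(Add(-28, M), M) = Mul(M, Add(-28, M)))
Function('t')(o, V) = Add(-115, V, o) (Function('t')(o, V) = Add(Add(o, V), Mul(5, Add(-28, 5))) = Add(Add(V, o), Mul(5, -23)) = Add(Add(V, o), -115) = Add(-115, V, o))
Mul(Function('x')(30, 26), Function('t')(0, -2)) = Mul(30, Add(-115, -2, 0)) = Mul(30, -117) = -3510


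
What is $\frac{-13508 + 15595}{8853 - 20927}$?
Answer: $- \frac{2087}{12074} \approx -0.17285$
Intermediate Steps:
$\frac{-13508 + 15595}{8853 - 20927} = \frac{2087}{8853 - 20927} = \frac{2087}{-12074} = 2087 \left(- \frac{1}{12074}\right) = - \frac{2087}{12074}$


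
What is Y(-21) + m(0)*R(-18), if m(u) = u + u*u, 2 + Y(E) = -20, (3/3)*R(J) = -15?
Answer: -22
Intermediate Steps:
R(J) = -15
Y(E) = -22 (Y(E) = -2 - 20 = -22)
m(u) = u + u²
Y(-21) + m(0)*R(-18) = -22 + (0*(1 + 0))*(-15) = -22 + (0*1)*(-15) = -22 + 0*(-15) = -22 + 0 = -22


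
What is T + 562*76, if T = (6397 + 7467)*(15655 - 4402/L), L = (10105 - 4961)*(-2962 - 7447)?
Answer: 1452937934517450/6692987 ≈ 2.1708e+8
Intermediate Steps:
L = -53543896 (L = 5144*(-10409) = -53543896)
T = 1452652063656706/6692987 (T = (6397 + 7467)*(15655 - 4402/(-53543896)) = 13864*(15655 - 4402*(-1/53543896)) = 13864*(15655 + 2201/26771948) = 13864*(419114848141/26771948) = 1452652063656706/6692987 ≈ 2.1704e+8)
T + 562*76 = 1452652063656706/6692987 + 562*76 = 1452652063656706/6692987 + 42712 = 1452937934517450/6692987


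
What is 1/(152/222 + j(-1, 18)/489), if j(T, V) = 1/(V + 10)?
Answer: 506604/346901 ≈ 1.4604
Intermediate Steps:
j(T, V) = 1/(10 + V)
1/(152/222 + j(-1, 18)/489) = 1/(152/222 + 1/((10 + 18)*489)) = 1/(152*(1/222) + (1/489)/28) = 1/(76/111 + (1/28)*(1/489)) = 1/(76/111 + 1/13692) = 1/(346901/506604) = 506604/346901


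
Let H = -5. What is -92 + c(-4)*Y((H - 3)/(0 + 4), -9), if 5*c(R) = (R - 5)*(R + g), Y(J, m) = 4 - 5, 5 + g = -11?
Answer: -128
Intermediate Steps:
g = -16 (g = -5 - 11 = -16)
Y(J, m) = -1
c(R) = (-16 + R)*(-5 + R)/5 (c(R) = ((R - 5)*(R - 16))/5 = ((-5 + R)*(-16 + R))/5 = ((-16 + R)*(-5 + R))/5 = (-16 + R)*(-5 + R)/5)
-92 + c(-4)*Y((H - 3)/(0 + 4), -9) = -92 + (16 - 21/5*(-4) + (⅕)*(-4)²)*(-1) = -92 + (16 + 84/5 + (⅕)*16)*(-1) = -92 + (16 + 84/5 + 16/5)*(-1) = -92 + 36*(-1) = -92 - 36 = -128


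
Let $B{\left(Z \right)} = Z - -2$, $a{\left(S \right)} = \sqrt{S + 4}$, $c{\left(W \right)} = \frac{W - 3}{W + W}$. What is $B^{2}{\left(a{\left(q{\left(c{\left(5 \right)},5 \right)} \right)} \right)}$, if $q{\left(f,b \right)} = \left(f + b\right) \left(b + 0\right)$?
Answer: $\left(2 + \sqrt{30}\right)^{2} \approx 55.909$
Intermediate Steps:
$c{\left(W \right)} = \frac{-3 + W}{2 W}$
$q{\left(f,b \right)} = b \left(b + f\right)$ ($q{\left(f,b \right)} = \left(b + f\right) b = b \left(b + f\right)$)
$a{\left(S \right)} = \sqrt{4 + S}$
$B{\left(Z \right)} = 2 + Z$ ($B{\left(Z \right)} = Z + 2 = 2 + Z$)
$B^{2}{\left(a{\left(q{\left(c{\left(5 \right)},5 \right)} \right)} \right)} = \left(2 + \sqrt{4 + 5 \left(5 + \frac{-3 + 5}{2 \cdot 5}\right)}\right)^{2} = \left(2 + \sqrt{4 + 5 \left(5 + \frac{1}{2} \cdot \frac{1}{5} \cdot 2\right)}\right)^{2} = \left(2 + \sqrt{4 + 5 \left(5 + \frac{1}{5}\right)}\right)^{2} = \left(2 + \sqrt{4 + 5 \cdot \frac{26}{5}}\right)^{2} = \left(2 + \sqrt{4 + 26}\right)^{2} = \left(2 + \sqrt{30}\right)^{2}$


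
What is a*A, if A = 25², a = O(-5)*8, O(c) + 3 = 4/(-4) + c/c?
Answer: -15000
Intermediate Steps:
O(c) = -3 (O(c) = -3 + (4/(-4) + c/c) = -3 + (4*(-¼) + 1) = -3 + (-1 + 1) = -3 + 0 = -3)
a = -24 (a = -3*8 = -24)
A = 625
a*A = -24*625 = -15000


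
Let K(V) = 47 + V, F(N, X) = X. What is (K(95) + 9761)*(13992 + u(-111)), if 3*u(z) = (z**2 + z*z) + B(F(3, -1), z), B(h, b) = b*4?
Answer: 218440374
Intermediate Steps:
B(h, b) = 4*b
u(z) = 2*z**2/3 + 4*z/3 (u(z) = ((z**2 + z*z) + 4*z)/3 = ((z**2 + z**2) + 4*z)/3 = (2*z**2 + 4*z)/3 = 2*z**2/3 + 4*z/3)
(K(95) + 9761)*(13992 + u(-111)) = ((47 + 95) + 9761)*(13992 + (2/3)*(-111)*(2 - 111)) = (142 + 9761)*(13992 + (2/3)*(-111)*(-109)) = 9903*(13992 + 8066) = 9903*22058 = 218440374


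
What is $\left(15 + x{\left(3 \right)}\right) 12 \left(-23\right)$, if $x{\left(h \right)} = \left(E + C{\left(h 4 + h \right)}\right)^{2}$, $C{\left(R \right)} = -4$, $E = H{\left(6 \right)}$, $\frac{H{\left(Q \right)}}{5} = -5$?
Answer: $-236256$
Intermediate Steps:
$H{\left(Q \right)} = -25$ ($H{\left(Q \right)} = 5 \left(-5\right) = -25$)
$E = -25$
$x{\left(h \right)} = 841$ ($x{\left(h \right)} = \left(-25 - 4\right)^{2} = \left(-29\right)^{2} = 841$)
$\left(15 + x{\left(3 \right)}\right) 12 \left(-23\right) = \left(15 + 841\right) 12 \left(-23\right) = 856 \cdot 12 \left(-23\right) = 10272 \left(-23\right) = -236256$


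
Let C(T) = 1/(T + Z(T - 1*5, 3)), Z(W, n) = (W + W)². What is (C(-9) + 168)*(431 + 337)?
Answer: 99994368/775 ≈ 1.2903e+5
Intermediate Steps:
Z(W, n) = 4*W² (Z(W, n) = (2*W)² = 4*W²)
C(T) = 1/(T + 4*(-5 + T)²) (C(T) = 1/(T + 4*(T - 1*5)²) = 1/(T + 4*(T - 5)²) = 1/(T + 4*(-5 + T)²))
(C(-9) + 168)*(431 + 337) = (1/(-9 + 4*(-5 - 9)²) + 168)*(431 + 337) = (1/(-9 + 4*(-14)²) + 168)*768 = (1/(-9 + 4*196) + 168)*768 = (1/(-9 + 784) + 168)*768 = (1/775 + 168)*768 = (130201/775)*768 = 99994368/775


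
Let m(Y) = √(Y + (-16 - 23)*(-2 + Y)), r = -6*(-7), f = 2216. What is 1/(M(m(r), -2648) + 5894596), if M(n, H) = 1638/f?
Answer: 1108/6531213187 ≈ 1.6965e-7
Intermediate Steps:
r = 42
m(Y) = √(78 - 38*Y) (m(Y) = √(Y - 39*(-2 + Y)) = √(Y + (78 - 39*Y)) = √(78 - 38*Y))
M(n, H) = 819/1108 (M(n, H) = 1638/2216 = 1638*(1/2216) = 819/1108)
1/(M(m(r), -2648) + 5894596) = 1/(819/1108 + 5894596) = 1/(6531213187/1108) = 1108/6531213187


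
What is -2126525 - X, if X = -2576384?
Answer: 449859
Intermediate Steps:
-2126525 - X = -2126525 - 1*(-2576384) = -2126525 + 2576384 = 449859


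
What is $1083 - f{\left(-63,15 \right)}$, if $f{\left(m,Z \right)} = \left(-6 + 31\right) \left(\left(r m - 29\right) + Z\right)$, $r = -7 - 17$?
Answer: $-36367$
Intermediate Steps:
$r = -24$
$f{\left(m,Z \right)} = -725 - 600 m + 25 Z$ ($f{\left(m,Z \right)} = \left(-6 + 31\right) \left(\left(- 24 m - 29\right) + Z\right) = 25 \left(\left(-29 - 24 m\right) + Z\right) = 25 \left(-29 + Z - 24 m\right) = -725 - 600 m + 25 Z$)
$1083 - f{\left(-63,15 \right)} = 1083 - \left(-725 - -37800 + 25 \cdot 15\right) = 1083 - \left(-725 + 37800 + 375\right) = 1083 - 37450 = -36367$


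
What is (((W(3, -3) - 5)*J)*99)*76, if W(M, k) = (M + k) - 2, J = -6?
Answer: 316008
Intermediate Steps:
W(M, k) = -2 + M + k
(((W(3, -3) - 5)*J)*99)*76 = ((((-2 + 3 - 3) - 5)*(-6))*99)*76 = (((-2 - 5)*(-6))*99)*76 = (-7*(-6)*99)*76 = (42*99)*76 = 4158*76 = 316008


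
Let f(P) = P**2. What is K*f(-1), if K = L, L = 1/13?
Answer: 1/13 ≈ 0.076923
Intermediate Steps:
L = 1/13 ≈ 0.076923
K = 1/13 ≈ 0.076923
K*f(-1) = (1/13)*(-1)**2 = (1/13)*1 = 1/13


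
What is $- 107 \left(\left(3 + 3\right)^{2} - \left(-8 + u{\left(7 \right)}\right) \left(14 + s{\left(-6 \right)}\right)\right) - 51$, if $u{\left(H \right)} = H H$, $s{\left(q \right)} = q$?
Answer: $31193$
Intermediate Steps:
$u{\left(H \right)} = H^{2}$
$- 107 \left(\left(3 + 3\right)^{2} - \left(-8 + u{\left(7 \right)}\right) \left(14 + s{\left(-6 \right)}\right)\right) - 51 = - 107 \left(\left(3 + 3\right)^{2} - \left(-8 + 7^{2}\right) \left(14 - 6\right)\right) - 51 = - 107 \left(6^{2} - \left(-8 + 49\right) 8\right) - 51 = - 107 \left(36 - 41 \cdot 8\right) - 51 = - 107 \left(36 - 328\right) - 51 = \left(-107\right) \left(-292\right) - 51 = 31244 - 51 = 31193$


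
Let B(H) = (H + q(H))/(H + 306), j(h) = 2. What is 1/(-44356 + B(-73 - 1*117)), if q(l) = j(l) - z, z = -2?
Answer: -58/2572741 ≈ -2.2544e-5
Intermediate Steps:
q(l) = 4 (q(l) = 2 - 1*(-2) = 2 + 2 = 4)
B(H) = (4 + H)/(306 + H) (B(H) = (H + 4)/(H + 306) = (4 + H)/(306 + H))
1/(-44356 + B(-73 - 1*117)) = 1/(-44356 + (4 + (-73 - 1*117))/(306 + (-73 - 1*117))) = 1/(-44356 + (4 + (-73 - 117))/(306 + (-73 - 117))) = 1/(-44356 + (4 - 190)/(306 - 190)) = 1/(-44356 - 186/116) = 1/(-44356 + (1/116)*(-186)) = 1/(-44356 - 93/58) = 1/(-2572741/58) = -58/2572741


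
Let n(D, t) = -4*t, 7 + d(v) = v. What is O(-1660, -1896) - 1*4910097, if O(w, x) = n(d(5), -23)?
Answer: -4910005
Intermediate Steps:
d(v) = -7 + v
O(w, x) = 92 (O(w, x) = -4*(-23) = 92)
O(-1660, -1896) - 1*4910097 = 92 - 1*4910097 = 92 - 4910097 = -4910005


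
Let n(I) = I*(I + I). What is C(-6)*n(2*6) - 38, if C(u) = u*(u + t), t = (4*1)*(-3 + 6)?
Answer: -10406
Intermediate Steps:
t = 12 (t = 4*3 = 12)
n(I) = 2*I² (n(I) = I*(2*I) = 2*I²)
C(u) = u*(12 + u) (C(u) = u*(u + 12) = u*(12 + u))
C(-6)*n(2*6) - 38 = (-6*(12 - 6))*(2*(2*6)²) - 38 = (-6*6)*(2*12²) - 38 = -72*144 - 38 = -36*288 - 38 = -10368 - 38 = -10406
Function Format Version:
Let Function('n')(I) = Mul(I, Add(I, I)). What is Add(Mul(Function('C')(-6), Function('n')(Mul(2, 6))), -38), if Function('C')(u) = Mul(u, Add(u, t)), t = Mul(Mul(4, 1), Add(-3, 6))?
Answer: -10406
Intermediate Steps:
t = 12 (t = Mul(4, 3) = 12)
Function('n')(I) = Mul(2, Pow(I, 2)) (Function('n')(I) = Mul(I, Mul(2, I)) = Mul(2, Pow(I, 2)))
Function('C')(u) = Mul(u, Add(12, u)) (Function('C')(u) = Mul(u, Add(u, 12)) = Mul(u, Add(12, u)))
Add(Mul(Function('C')(-6), Function('n')(Mul(2, 6))), -38) = Add(Mul(Mul(-6, Add(12, -6)), Mul(2, Pow(Mul(2, 6), 2))), -38) = Add(Mul(Mul(-6, 6), Mul(2, Pow(12, 2))), -38) = Add(Mul(-36, Mul(2, 144)), -38) = Add(Mul(-36, 288), -38) = Add(-10368, -38) = -10406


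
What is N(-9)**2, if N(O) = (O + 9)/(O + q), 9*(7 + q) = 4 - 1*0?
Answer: 0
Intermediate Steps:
q = -59/9 (q = -7 + (4 - 1*0)/9 = -7 + (4 + 0)/9 = -7 + (1/9)*4 = -7 + 4/9 = -59/9 ≈ -6.5556)
N(O) = (9 + O)/(-59/9 + O) (N(O) = (O + 9)/(O - 59/9) = (9 + O)/(-59/9 + O))
N(-9)**2 = (9*(9 - 9)/(-59 + 9*(-9)))**2 = (9*0/(-59 - 81))**2 = (9*0/(-140))**2 = (9*(-1/140)*0)**2 = 0**2 = 0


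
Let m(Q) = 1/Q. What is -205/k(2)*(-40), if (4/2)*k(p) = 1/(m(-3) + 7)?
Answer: 328000/3 ≈ 1.0933e+5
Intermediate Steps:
k(p) = 3/40 (k(p) = 1/(2*(1/(-3) + 7)) = 1/(2*(-⅓ + 7)) = 1/(2*(20/3)) = (½)*(3/20) = 3/40)
-205/k(2)*(-40) = -205/3/40*(-40) = -205*40/3*(-40) = -5*1640/3*(-40) = -8200/3*(-40) = 328000/3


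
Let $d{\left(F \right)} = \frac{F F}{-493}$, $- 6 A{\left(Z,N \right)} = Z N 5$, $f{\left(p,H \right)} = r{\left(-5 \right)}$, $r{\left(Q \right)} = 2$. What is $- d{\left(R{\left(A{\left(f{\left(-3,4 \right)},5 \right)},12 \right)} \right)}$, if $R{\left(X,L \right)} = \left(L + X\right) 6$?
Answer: $\frac{484}{493} \approx 0.98174$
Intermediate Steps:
$f{\left(p,H \right)} = 2$
$A{\left(Z,N \right)} = - \frac{5 N Z}{6}$ ($A{\left(Z,N \right)} = - \frac{Z N 5}{6} = - \frac{N Z 5}{6} = - \frac{5 N Z}{6}$)
$R{\left(X,L \right)} = 6 L + 6 X$
$d{\left(F \right)} = - \frac{F^{2}}{493}$ ($d{\left(F \right)} = F^{2} \left(- \frac{1}{493}\right) = - \frac{F^{2}}{493}$)
$- d{\left(R{\left(A{\left(f{\left(-3,4 \right)},5 \right)},12 \right)} \right)} = - \frac{\left(-1\right) \left(6 \cdot 12 + 6 \left(\left(- \frac{5}{6}\right) 5 \cdot 2\right)\right)^{2}}{493} = - \frac{\left(-1\right) \left(72 + 6 \left(- \frac{25}{3}\right)\right)^{2}}{493} = - \frac{\left(-1\right) \left(72 - 50\right)^{2}}{493} = - \frac{\left(-1\right) 22^{2}}{493} = - \frac{\left(-1\right) 484}{493} = \left(-1\right) \left(- \frac{484}{493}\right) = \frac{484}{493}$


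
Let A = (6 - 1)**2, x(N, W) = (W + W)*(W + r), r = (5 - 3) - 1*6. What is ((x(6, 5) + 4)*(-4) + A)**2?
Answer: 961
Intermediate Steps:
r = -4 (r = 2 - 6 = -4)
x(N, W) = 2*W*(-4 + W) (x(N, W) = (W + W)*(W - 4) = (2*W)*(-4 + W) = 2*W*(-4 + W))
A = 25 (A = 5**2 = 25)
((x(6, 5) + 4)*(-4) + A)**2 = ((2*5*(-4 + 5) + 4)*(-4) + 25)**2 = ((2*5*1 + 4)*(-4) + 25)**2 = ((10 + 4)*(-4) + 25)**2 = (14*(-4) + 25)**2 = (-56 + 25)**2 = (-31)**2 = 961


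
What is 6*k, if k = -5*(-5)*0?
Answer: 0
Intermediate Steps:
k = 0 (k = 25*0 = 0)
6*k = 6*0 = 0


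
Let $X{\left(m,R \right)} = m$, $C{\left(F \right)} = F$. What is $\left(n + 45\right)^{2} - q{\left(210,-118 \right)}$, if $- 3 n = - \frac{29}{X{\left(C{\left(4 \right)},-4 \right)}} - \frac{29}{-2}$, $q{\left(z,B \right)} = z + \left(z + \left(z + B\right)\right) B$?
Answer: $\frac{5362465}{144} \approx 37239.0$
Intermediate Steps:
$q{\left(z,B \right)} = z + B \left(B + 2 z\right)$ ($q{\left(z,B \right)} = z + \left(z + \left(B + z\right)\right) B = z + \left(B + 2 z\right) B = z + B \left(B + 2 z\right)$)
$n = - \frac{29}{12}$ ($n = - \frac{- \frac{29}{4} - \frac{29}{-2}}{3} = - \frac{\left(-29\right) \frac{1}{4} - - \frac{29}{2}}{3} = - \frac{- \frac{29}{4} + \frac{29}{2}}{3} = \left(- \frac{1}{3}\right) \frac{29}{4} = - \frac{29}{12} \approx -2.4167$)
$\left(n + 45\right)^{2} - q{\left(210,-118 \right)} = \left(- \frac{29}{12} + 45\right)^{2} - \left(210 + \left(-118\right)^{2} + 2 \left(-118\right) 210\right) = \left(\frac{511}{12}\right)^{2} - \left(210 + 13924 - 49560\right) = \frac{261121}{144} - -35426 = \frac{261121}{144} + 35426 = \frac{5362465}{144}$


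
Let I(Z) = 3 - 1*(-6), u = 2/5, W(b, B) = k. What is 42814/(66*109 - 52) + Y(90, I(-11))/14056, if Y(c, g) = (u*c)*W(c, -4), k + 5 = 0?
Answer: 75063503/12548494 ≈ 5.9819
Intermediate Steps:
k = -5 (k = -5 + 0 = -5)
W(b, B) = -5
u = ⅖ (u = 2*(⅕) = ⅖ ≈ 0.40000)
I(Z) = 9 (I(Z) = 3 + 6 = 9)
Y(c, g) = -2*c (Y(c, g) = (2*c/5)*(-5) = -2*c)
42814/(66*109 - 52) + Y(90, I(-11))/14056 = 42814/(66*109 - 52) - 2*90/14056 = 42814/(7194 - 52) - 180*1/14056 = 42814/7142 - 45/3514 = 42814*(1/7142) - 45/3514 = 21407/3571 - 45/3514 = 75063503/12548494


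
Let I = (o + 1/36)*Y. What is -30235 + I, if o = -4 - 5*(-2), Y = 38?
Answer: -540107/18 ≈ -30006.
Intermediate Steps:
o = 6 (o = -4 + 10 = 6)
I = 4123/18 (I = (6 + 1/36)*38 = (217/36)*38 = 4123/18 ≈ 229.06)
-30235 + I = -30235 + 4123/18 = -540107/18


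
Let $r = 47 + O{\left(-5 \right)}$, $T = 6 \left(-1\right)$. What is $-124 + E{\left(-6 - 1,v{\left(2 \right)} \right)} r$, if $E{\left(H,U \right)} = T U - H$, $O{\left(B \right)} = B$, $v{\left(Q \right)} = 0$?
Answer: $170$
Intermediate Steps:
$T = -6$
$E{\left(H,U \right)} = - H - 6 U$ ($E{\left(H,U \right)} = - 6 U - H = - H - 6 U$)
$r = 42$ ($r = 47 - 5 = 42$)
$-124 + E{\left(-6 - 1,v{\left(2 \right)} \right)} r = -124 + \left(- (-6 - 1) - 0\right) 42 = -124 + \left(\left(-1\right) \left(-7\right) + 0\right) 42 = -124 + \left(7 + 0\right) 42 = -124 + 7 \cdot 42 = -124 + 294 = 170$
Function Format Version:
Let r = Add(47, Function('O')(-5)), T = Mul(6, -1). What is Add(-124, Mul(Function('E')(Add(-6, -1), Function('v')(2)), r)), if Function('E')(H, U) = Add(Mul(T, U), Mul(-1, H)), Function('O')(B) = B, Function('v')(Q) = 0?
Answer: 170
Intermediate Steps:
T = -6
Function('E')(H, U) = Add(Mul(-1, H), Mul(-6, U)) (Function('E')(H, U) = Add(Mul(-6, U), Mul(-1, H)) = Add(Mul(-1, H), Mul(-6, U)))
r = 42 (r = Add(47, -5) = 42)
Add(-124, Mul(Function('E')(Add(-6, -1), Function('v')(2)), r)) = Add(-124, Mul(Add(Mul(-1, Add(-6, -1)), Mul(-6, 0)), 42)) = Add(-124, Mul(Add(Mul(-1, -7), 0), 42)) = Add(-124, Mul(Add(7, 0), 42)) = Add(-124, Mul(7, 42)) = Add(-124, 294) = 170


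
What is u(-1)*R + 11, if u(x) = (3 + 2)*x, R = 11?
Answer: -44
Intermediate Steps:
u(x) = 5*x
u(-1)*R + 11 = (5*(-1))*11 + 11 = -5*11 + 11 = -55 + 11 = -44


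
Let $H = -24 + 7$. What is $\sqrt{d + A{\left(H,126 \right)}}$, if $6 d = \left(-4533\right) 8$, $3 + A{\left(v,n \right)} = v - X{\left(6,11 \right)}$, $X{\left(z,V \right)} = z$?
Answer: $i \sqrt{6070} \approx 77.91 i$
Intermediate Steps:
$H = -17$
$A{\left(v,n \right)} = -9 + v$ ($A{\left(v,n \right)} = -3 + \left(v - 6\right) = -3 + \left(-6 + v\right) = -9 + v$)
$d = -6044$ ($d = \frac{\left(-4533\right) 8}{6} = \frac{1}{6} \left(-36264\right) = -6044$)
$\sqrt{d + A{\left(H,126 \right)}} = \sqrt{-6044 - 26} = \sqrt{-6070} = i \sqrt{6070}$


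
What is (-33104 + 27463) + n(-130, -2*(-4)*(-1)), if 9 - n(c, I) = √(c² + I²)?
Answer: -5632 - 2*√4241 ≈ -5762.3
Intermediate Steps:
n(c, I) = 9 - √(I² + c²) (n(c, I) = 9 - √(c² + I²) = 9 - √(I² + c²))
(-33104 + 27463) + n(-130, -2*(-4)*(-1)) = (-33104 + 27463) + (9 - √((-2*(-4)*(-1))² + (-130)²)) = -5641 + (9 - √((8*(-1))² + 16900)) = -5641 + (9 - √((-8)² + 16900)) = -5641 + (9 - √(64 + 16900)) = -5641 + (9 - √16964) = -5641 + (9 - 2*√4241) = -5632 - 2*√4241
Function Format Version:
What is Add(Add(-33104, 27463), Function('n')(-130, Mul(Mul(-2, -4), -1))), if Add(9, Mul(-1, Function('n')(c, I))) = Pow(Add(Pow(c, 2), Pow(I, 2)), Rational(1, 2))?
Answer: Add(-5632, Mul(-2, Pow(4241, Rational(1, 2)))) ≈ -5762.3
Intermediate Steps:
Function('n')(c, I) = Add(9, Mul(-1, Pow(Add(Pow(I, 2), Pow(c, 2)), Rational(1, 2)))) (Function('n')(c, I) = Add(9, Mul(-1, Pow(Add(Pow(c, 2), Pow(I, 2)), Rational(1, 2)))) = Add(9, Mul(-1, Pow(Add(Pow(I, 2), Pow(c, 2)), Rational(1, 2)))))
Add(Add(-33104, 27463), Function('n')(-130, Mul(Mul(-2, -4), -1))) = Add(Add(-33104, 27463), Add(9, Mul(-1, Pow(Add(Pow(Mul(Mul(-2, -4), -1), 2), Pow(-130, 2)), Rational(1, 2))))) = Add(-5641, Add(9, Mul(-1, Pow(Add(Pow(Mul(8, -1), 2), 16900), Rational(1, 2))))) = Add(-5641, Add(9, Mul(-1, Pow(Add(Pow(-8, 2), 16900), Rational(1, 2))))) = Add(-5641, Add(9, Mul(-1, Pow(Add(64, 16900), Rational(1, 2))))) = Add(-5641, Add(9, Mul(-1, Pow(16964, Rational(1, 2))))) = Add(-5641, Add(9, Mul(-1, Mul(2, Pow(4241, Rational(1, 2)))))) = Add(-5641, Add(9, Mul(-2, Pow(4241, Rational(1, 2))))) = Add(-5632, Mul(-2, Pow(4241, Rational(1, 2))))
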